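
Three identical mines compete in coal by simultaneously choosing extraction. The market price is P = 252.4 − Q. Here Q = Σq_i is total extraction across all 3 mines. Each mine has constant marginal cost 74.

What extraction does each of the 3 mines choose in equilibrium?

44.6

A representative mine's profit is π_i = q_i(252.4 − Q) − 74q_i, with Q = q_i + Σ_{j≠i} q_j.
First-order condition: 178.4 − 2q_i − Σ_{j≠i} q_j = 0.
With identical mines, set every q_j = q: then 178.4 − 2q − 2q = 0, i.e. q = 178.4/4 = 44.6.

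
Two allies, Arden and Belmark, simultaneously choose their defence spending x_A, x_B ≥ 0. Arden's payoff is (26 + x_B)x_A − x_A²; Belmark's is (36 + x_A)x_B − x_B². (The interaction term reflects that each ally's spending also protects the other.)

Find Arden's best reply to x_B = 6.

Expanding Arden's payoff: 26x_A + x_Bx_A − x_A².
∂π/∂x_A = 26 + x_B − 2x_A = 0, so x_A = 13 + 0.5x_B.
At x_B = 6: x_A = 13 + 0.5·6 = 16.

16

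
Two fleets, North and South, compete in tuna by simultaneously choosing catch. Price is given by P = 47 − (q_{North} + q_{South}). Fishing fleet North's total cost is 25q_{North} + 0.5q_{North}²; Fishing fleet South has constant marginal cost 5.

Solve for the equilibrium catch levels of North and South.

Fishing fleet North's profit: π = q_{North}(47 − (q_{North} + q_{South})) − 25q_{North} − 0.5q_{North}².
∂π/∂q_{North} = 22 − 3q_{North} − q_{South} = 0, so q_{North} = 22/3 − (1/3)q_{South}.
For South: ∂π/∂q_{South} = 42 − 2q_{South} − q_{North} = 0 ⇒ q_{South} = 21 − 0.5q_{North}.
Solving the two reaction functions simultaneously: (1 − (−1/3)(−0.5))q_{North} = 22/3 − (1/3)·21, so (5/6)q_{North} = 1/3 and q_{North} = 0.4.
Then q_{South} = 21 − 0.5·0.4 = 20.8.

0.4, 20.8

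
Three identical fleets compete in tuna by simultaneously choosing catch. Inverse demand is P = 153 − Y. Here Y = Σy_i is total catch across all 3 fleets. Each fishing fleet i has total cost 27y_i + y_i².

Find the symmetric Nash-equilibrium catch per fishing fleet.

A representative fishing fleet's profit is π_i = y_i(153 − Y) − 27y_i − y_i², with Y = y_i + Σ_{j≠i} y_j.
First-order condition: 126 − 4y_i − Σ_{j≠i} y_j = 0.
Imposing symmetry (y_j = y for all j) turns Σ_{j≠i} y_j into 2y, so 126 = 6y and y = 21.

21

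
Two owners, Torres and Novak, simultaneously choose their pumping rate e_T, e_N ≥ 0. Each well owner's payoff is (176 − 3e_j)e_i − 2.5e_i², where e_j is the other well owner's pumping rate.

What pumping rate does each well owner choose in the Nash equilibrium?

22

Torres's payoff is (176 − 3e_N)e_T − 2.5e_T².
∂π/∂e_T = 176 − 3e_N − 5e_T = 0, so e_T = 35.2 − 0.6e_N.
By symmetry e_N = e_T; substituting into the reaction function, 1.6e_T = 35.2 and e_T = 22.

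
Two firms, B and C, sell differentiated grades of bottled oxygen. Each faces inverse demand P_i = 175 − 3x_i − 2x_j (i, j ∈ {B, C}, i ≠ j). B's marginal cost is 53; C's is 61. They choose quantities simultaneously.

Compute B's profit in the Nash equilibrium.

744.1875

Firm B's profit: π = x_B(175 − 3x_B − 2x_C) − 53x_B.
∂π/∂x_B = 122 − 6x_B − 2x_C = 0 ⇒ x_B = 61/3 − (1/3)x_C.
Similarly x_C = 19 − (1/3)x_B.
Solving the two reaction functions simultaneously: (1 − (−1/3)(−1/3))x_B = 61/3 − (1/3)·19, so (8/9)x_B = 14 and x_B = 15.75.
Then x_C = 19 − (1/3)·15.75 = 13.75.
P_B = 175 − 3·15.75 − 2·13.75 = 100.25.
Profit = (100.25 − 53)·15.75 = 744.1875.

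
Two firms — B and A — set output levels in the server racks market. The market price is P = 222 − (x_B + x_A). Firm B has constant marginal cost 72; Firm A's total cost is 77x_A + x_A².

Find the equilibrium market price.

137

Firm B's profit: π = x_B(222 − (x_B + x_A)) − 72x_B.
∂π/∂x_B = 150 − 2x_B − x_A = 0, so x_B = 75 − 0.5x_A.
For A: ∂π/∂x_A = 145 − 4x_A − x_B = 0 ⇒ x_A = 36.25 − 0.25x_B.
Solving the two reaction functions simultaneously: (1 − (−0.5)(−0.25))x_B = 75 − 0.5·36.25, so 0.875x_B = 56.875 and x_B = 65.
Then x_A = 36.25 − 0.25·65 = 20.
Equilibrium price: P = 222 − 85 = 137.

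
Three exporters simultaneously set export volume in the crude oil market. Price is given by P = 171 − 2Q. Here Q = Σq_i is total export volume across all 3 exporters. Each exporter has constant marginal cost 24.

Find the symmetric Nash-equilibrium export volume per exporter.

18.375

A representative exporter's profit is π_i = q_i(171 − 2Q) − 24q_i, with Q = q_i + Σ_{j≠i} q_j.
First-order condition: 147 − 4q_i − 2Σ_{j≠i} q_j = 0.
Imposing symmetry (q_j = q for all j) turns Σ_{j≠i} q_j into 2q, so 147 = 8q and q = 18.375.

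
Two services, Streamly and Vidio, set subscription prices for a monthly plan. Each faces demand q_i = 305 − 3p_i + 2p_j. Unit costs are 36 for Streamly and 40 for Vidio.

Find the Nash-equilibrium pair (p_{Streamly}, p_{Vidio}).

104, 105.5

Streamly's profit: π = (p_{Streamly} − 36)(305 − 3p_{Streamly} + 2p_{Vidio}).
∂π/∂p_{Streamly} = 413 − 6p_{Streamly} + 2p_{Vidio} = 0 ⇒ p_{Streamly} = 413/6 + (1/3)p_{Vidio}.
Similarly p_{Vidio} = 425/6 + (1/3)p_{Streamly}.
Plugging p_{Vidio} into Streamly's best response: p_{Streamly} = 413/6 + (1/3)(425/6 + (1/3)p_{Streamly}) ⇒ (8/9)p_{Streamly} = 832/9, so p_{Streamly} = 104.
Then p_{Vidio} = 425/6 + (1/3)·104 = 105.5.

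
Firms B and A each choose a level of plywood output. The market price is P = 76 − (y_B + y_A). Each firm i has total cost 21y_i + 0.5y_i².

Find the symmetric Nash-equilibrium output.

Firm B's profit: π = y_B(76 − (y_B + y_A)) − 21y_B − 0.5y_B².
∂π/∂y_B = 55 − 3y_B − y_A = 0, so y_B = 55/3 − (1/3)y_A.
The game is symmetric, so in equilibrium y_A = y_B: the reaction function gives (4/3)y_B = 55/3, hence y_B = 13.75.

13.75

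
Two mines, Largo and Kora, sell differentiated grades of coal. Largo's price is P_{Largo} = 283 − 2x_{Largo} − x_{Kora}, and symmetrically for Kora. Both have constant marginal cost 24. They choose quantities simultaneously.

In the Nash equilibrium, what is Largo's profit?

Mine Largo's profit: π = x_{Largo}(283 − 2x_{Largo} − x_{Kora}) − 24x_{Largo}.
∂π/∂x_{Largo} = 259 − 4x_{Largo} − x_{Kora} = 0 ⇒ x_{Largo} = 64.75 − 0.25x_{Kora}.
Setting x_{Largo} = x_{Kora} in the reaction function: x_{Largo} = 64.75 − 0.25x_{Largo}, so x_{Largo} = 64.75 / 1.25 = 51.8.
P_{Largo} = 283 − 2·51.8 − 51.8 = 127.6.
Profit = (127.6 − 24)·51.8 = 5366.48.

5366.48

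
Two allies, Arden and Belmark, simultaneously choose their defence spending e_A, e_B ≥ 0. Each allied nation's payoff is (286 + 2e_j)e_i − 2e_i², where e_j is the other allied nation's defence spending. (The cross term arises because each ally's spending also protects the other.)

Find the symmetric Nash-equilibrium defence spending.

Arden's payoff is (286 + 2e_B)e_A − 2e_A².
∂π/∂e_A = 286 + 2e_B − 4e_A = 0, so e_A = 71.5 + 0.5e_B.
The game is symmetric, so in equilibrium e_B = e_A: the reaction function gives 0.5e_A = 71.5, hence e_A = 143.

143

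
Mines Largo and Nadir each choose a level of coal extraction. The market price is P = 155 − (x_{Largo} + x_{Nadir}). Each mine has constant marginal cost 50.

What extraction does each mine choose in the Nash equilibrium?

35

Mine Largo's profit: π = x_{Largo}(155 − (x_{Largo} + x_{Nadir})) − 50x_{Largo}.
∂π/∂x_{Largo} = 105 − 2x_{Largo} − x_{Nadir} = 0, so x_{Largo} = 52.5 − 0.5x_{Nadir}.
Setting x_{Largo} = x_{Nadir} in the reaction function: x_{Largo} = 52.5 − 0.5x_{Largo}, so x_{Largo} = 52.5 / 1.5 = 35.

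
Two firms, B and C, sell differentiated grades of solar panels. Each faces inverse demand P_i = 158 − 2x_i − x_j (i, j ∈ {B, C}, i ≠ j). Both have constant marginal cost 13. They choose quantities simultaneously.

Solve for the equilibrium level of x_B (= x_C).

29

Firm B's profit: π = x_B(158 − 2x_B − x_C) − 13x_B.
∂π/∂x_B = 145 − 4x_B − x_C = 0 ⇒ x_B = 36.25 − 0.25x_C.
The game is symmetric, so in equilibrium x_C = x_B: the reaction function gives 1.25x_B = 36.25, hence x_B = 29.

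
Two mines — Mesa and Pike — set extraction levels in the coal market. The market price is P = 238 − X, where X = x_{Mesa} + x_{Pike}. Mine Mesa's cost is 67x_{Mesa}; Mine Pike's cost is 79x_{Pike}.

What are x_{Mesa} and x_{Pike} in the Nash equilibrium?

Mine Mesa's profit: π = x_{Mesa}(238 − (x_{Mesa} + x_{Pike})) − 67x_{Mesa}.
∂π/∂x_{Mesa} = 171 − 2x_{Mesa} − x_{Pike} = 0, so x_{Mesa} = 85.5 − 0.5x_{Pike}.
By the same steps for Pike: x_{Pike} = 79.5 − 0.5x_{Mesa}.
Solving the two reaction functions simultaneously: (1 − (−0.5)(−0.5))x_{Mesa} = 85.5 − 0.5·79.5, so 0.75x_{Mesa} = 45.75 and x_{Mesa} = 61.
Then x_{Pike} = 79.5 − 0.5·61 = 49.

61, 49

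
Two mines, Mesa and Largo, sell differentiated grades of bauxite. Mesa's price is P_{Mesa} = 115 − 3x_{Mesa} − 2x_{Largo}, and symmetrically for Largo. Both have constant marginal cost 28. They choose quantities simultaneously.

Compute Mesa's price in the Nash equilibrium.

60.625

Mine Mesa's profit: π = x_{Mesa}(115 − 3x_{Mesa} − 2x_{Largo}) − 28x_{Mesa}.
∂π/∂x_{Mesa} = 87 − 6x_{Mesa} − 2x_{Largo} = 0 ⇒ x_{Mesa} = 14.5 − (1/3)x_{Largo}.
Setting x_{Mesa} = x_{Largo} in the reaction function: x_{Mesa} = 14.5 − (1/3)x_{Mesa}, so x_{Mesa} = 14.5 / (4/3) = 10.875.
P_{Mesa} = 115 − 3·10.875 − 2·10.875 = 60.625.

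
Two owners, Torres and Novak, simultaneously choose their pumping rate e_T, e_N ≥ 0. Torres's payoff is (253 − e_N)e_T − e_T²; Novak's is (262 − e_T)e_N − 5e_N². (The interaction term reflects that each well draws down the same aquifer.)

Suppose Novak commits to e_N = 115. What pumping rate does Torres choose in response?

Expanding Torres's payoff: 253e_T − e_Ne_T − e_T².
∂π/∂e_T = 253 − e_N − 2e_T = 0, so e_T = 126.5 − 0.5e_N.
At e_N = 115: e_T = 126.5 − 0.5·115 = 69.

69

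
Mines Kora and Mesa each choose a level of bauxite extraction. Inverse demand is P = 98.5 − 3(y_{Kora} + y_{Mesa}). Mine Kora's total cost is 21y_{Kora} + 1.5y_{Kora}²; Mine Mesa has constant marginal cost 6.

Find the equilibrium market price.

Mine Kora's profit: π = y_{Kora}(98.5 − 3(y_{Kora} + y_{Mesa})) − 21y_{Kora} − 1.5y_{Kora}².
∂π/∂y_{Kora} = 77.5 − 9y_{Kora} − 3y_{Mesa} = 0, so y_{Kora} = 155/18 − (1/3)y_{Mesa}.
For Mesa: ∂π/∂y_{Mesa} = 92.5 − 6y_{Mesa} − 3y_{Kora} = 0 ⇒ y_{Mesa} = 185/12 − 0.5y_{Kora}.
Solving the two reaction functions simultaneously: (1 − (−1/3)(−0.5))y_{Kora} = 155/18 − (1/3)·(185/12), so (5/6)y_{Kora} = 125/36 and y_{Kora} = 25/6.
Then y_{Mesa} = 185/12 − 0.5·(25/6) = 40/3.
Equilibrium price: P = 98.5 − 3·17.5 = 46.

46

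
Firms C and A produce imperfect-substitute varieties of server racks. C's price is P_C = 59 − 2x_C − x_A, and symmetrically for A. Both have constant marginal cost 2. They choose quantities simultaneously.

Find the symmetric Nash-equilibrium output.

Firm C's profit: π = x_C(59 − 2x_C − x_A) − 2x_C.
∂π/∂x_C = 57 − 4x_C − x_A = 0 ⇒ x_C = 14.25 − 0.25x_A.
The game is symmetric, so in equilibrium x_A = x_C: the reaction function gives 1.25x_C = 14.25, hence x_C = 11.4.

11.4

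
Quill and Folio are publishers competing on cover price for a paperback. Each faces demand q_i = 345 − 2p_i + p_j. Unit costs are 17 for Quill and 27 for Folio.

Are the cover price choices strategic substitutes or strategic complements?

strategic complements

Quill's profit: π = (p_{Quill} − 17)(345 − 2p_{Quill} + p_{Folio}).
∂π/∂p_{Quill} = 379 − 4p_{Quill} + p_{Folio} = 0 ⇒ p_{Quill} = 94.75 + 0.25p_{Folio}.
The best-response slope dp_{Quill}/dp_{Folio} = 0.25 > 0: the reaction function is upward-sloping, so the choices are strategic complements.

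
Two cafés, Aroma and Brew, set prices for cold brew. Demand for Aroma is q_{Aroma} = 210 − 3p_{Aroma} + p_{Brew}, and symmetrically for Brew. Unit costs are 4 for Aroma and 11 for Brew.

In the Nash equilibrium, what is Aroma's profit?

5043

Aroma's profit: π = (p_{Aroma} − 4)(210 − 3p_{Aroma} + p_{Brew}).
∂π/∂p_{Aroma} = 222 − 6p_{Aroma} + p_{Brew} = 0 ⇒ p_{Aroma} = 37 + (1/6)p_{Brew}.
Similarly p_{Brew} = 40.5 + (1/6)p_{Aroma}.
Solving the two reaction functions simultaneously: (1 − (1/6)(1/6))p_{Aroma} = 37 + (1/6)·40.5, so (35/36)p_{Aroma} = 43.75 and p_{Aroma} = 45.
Then p_{Brew} = 40.5 + (1/6)·45 = 48.
q_{Aroma} = 210 − 3·45 + 48 = 123.
Profit = (45 − 4)·123 = 5043.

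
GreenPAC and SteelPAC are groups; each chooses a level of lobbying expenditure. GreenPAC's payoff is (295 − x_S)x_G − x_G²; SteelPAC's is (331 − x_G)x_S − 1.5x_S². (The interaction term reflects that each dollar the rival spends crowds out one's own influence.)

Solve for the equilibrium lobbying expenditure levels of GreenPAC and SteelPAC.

110.8, 73.4

Expanding GreenPAC's payoff: 295x_G − x_Sx_G − x_G².
∂π/∂x_G = 295 − x_S − 2x_G = 0, so x_G = 147.5 − 0.5x_S.
Likewise for SteelPAC: x_S = 331/3 − (1/3)x_G.
Substituting the second reaction function into the first: x_G = 147.5 − 0.5(331/3 − (1/3)x_G), which gives (5/6)x_G = 277/3 ⇒ x_G = 110.8.
Then x_S = 331/3 − (1/3)·110.8 = 73.4.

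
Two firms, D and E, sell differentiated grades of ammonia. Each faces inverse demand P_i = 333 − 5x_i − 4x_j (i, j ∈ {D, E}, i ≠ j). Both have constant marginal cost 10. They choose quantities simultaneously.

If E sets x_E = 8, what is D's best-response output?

Firm D's profit: π = x_D(333 − 5x_D − 4x_E) − 10x_D.
∂π/∂x_D = 323 − 10x_D − 4x_E = 0 ⇒ x_D = 32.3 − 0.4x_E.
At x_E = 8: x_D = 32.3 − 0.4·8 = 29.1.

29.1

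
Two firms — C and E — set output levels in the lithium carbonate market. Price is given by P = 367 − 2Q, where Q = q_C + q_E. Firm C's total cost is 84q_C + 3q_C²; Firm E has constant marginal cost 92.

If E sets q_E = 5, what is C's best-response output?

Firm C's profit: π = q_C(367 − 2(q_C + q_E)) − 84q_C − 3q_C².
∂π/∂q_C = 283 − 10q_C − 2q_E = 0, so q_C = 28.3 − 0.2q_E.
At q_E = 5: q_C = 28.3 − 0.2·5 = 27.3.

27.3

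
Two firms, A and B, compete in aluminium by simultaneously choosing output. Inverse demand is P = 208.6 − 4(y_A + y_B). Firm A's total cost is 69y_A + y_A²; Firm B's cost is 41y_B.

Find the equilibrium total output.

24.4375

Firm A's profit: π = y_A(208.6 − 4(y_A + y_B)) − 69y_A − y_A².
∂π/∂y_A = 139.6 − 10y_A − 4y_B = 0, so y_A = 13.96 − 0.4y_B.
For B: ∂π/∂y_B = 167.6 − 8y_B − 4y_A = 0 ⇒ y_B = 20.95 − 0.5y_A.
Solving the two reaction functions simultaneously: (1 − (−0.4)(−0.5))y_A = 13.96 − 0.4·20.95, so 0.8y_A = 5.58 and y_A = 6.975.
Then y_B = 20.95 − 0.5·6.975 = 17.4625.
Total output: 6.975 + 17.4625 = 24.4375.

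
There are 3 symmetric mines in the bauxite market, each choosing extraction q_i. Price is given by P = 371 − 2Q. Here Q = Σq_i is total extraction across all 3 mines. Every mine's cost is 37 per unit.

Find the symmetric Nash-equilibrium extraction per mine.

41.75

A representative mine's profit is π_i = q_i(371 − 2Q) − 37q_i, with Q = q_i + Σ_{j≠i} q_j.
First-order condition: 334 − 4q_i − 2Σ_{j≠i} q_j = 0.
With identical mines, set every q_j = q: then 334 − 4q − 4q = 0, i.e. q = 334/8 = 41.75.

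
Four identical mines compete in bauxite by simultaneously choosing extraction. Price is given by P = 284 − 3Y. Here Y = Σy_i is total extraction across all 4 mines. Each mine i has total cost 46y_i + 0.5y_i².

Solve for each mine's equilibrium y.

14.875

A representative mine's profit is π_i = y_i(284 − 3Y) − 46y_i − 0.5y_i², with Y = y_i + Σ_{j≠i} y_j.
First-order condition: 238 − 7y_i − 3Σ_{j≠i} y_j = 0.
Imposing symmetry (y_j = y for all j) turns Σ_{j≠i} y_j into 3y, so 238 = 16y and y = 14.875.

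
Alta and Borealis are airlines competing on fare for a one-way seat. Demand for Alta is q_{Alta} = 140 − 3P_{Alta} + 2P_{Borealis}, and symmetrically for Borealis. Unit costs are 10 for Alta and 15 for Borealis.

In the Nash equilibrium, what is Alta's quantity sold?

Alta's profit: π = (P_{Alta} − 10)(140 − 3P_{Alta} + 2P_{Borealis}).
∂π/∂P_{Alta} = 170 − 6P_{Alta} + 2P_{Borealis} = 0 ⇒ P_{Alta} = 85/3 + (1/3)P_{Borealis}.
Similarly P_{Borealis} = 185/6 + (1/3)P_{Alta}.
Solving the two reaction functions simultaneously: (1 − (1/3)(1/3))P_{Alta} = 85/3 + (1/3)·(185/6), so (8/9)P_{Alta} = 695/18 and P_{Alta} = 43.4375.
Then P_{Borealis} = 185/6 + (1/3)·43.4375 = 45.3125.
q_{Alta} = 140 − 3·43.4375 + 2·45.3125 = 100.3125.

100.3125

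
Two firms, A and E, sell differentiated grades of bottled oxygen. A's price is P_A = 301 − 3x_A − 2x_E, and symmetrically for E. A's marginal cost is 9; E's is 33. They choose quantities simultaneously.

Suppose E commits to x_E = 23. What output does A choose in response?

Firm A's profit: π = x_A(301 − 3x_A − 2x_E) − 9x_A.
∂π/∂x_A = 292 − 6x_A − 2x_E = 0 ⇒ x_A = 146/3 − (1/3)x_E.
At x_E = 23: x_A = 146/3 − (1/3)·23 = 41.

41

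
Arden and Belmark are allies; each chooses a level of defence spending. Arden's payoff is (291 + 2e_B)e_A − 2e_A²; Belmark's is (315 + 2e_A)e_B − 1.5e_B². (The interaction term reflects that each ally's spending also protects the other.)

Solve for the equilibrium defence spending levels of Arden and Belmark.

187.875, 230.25

Expanding Arden's payoff: 291e_A + 2e_Be_A − 2e_A².
∂π/∂e_A = 291 + 2e_B − 4e_A = 0, so e_A = 72.75 + 0.5e_B.
Likewise for Belmark: e_B = 105 + (2/3)e_A.
Solving the two reaction functions simultaneously: (1 − (0.5)(2/3))e_A = 72.75 + 0.5·105, so (2/3)e_A = 125.25 and e_A = 187.875.
Then e_B = 105 + (2/3)·187.875 = 230.25.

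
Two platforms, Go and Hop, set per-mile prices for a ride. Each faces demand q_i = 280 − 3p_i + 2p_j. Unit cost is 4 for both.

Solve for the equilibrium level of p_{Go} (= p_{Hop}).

73

Go's profit: π = (p_{Go} − 4)(280 − 3p_{Go} + 2p_{Hop}).
∂π/∂p_{Go} = 292 − 6p_{Go} + 2p_{Hop} = 0 ⇒ p_{Go} = 146/3 + (1/3)p_{Hop}.
Setting p_{Go} = p_{Hop} in the reaction function: p_{Go} = 146/3 + (1/3)p_{Go}, so p_{Go} = (146/3) / (2/3) = 73.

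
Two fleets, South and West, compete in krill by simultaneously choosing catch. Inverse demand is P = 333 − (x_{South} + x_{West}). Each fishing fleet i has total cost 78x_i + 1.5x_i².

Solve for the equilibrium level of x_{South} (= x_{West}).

42.5

Fishing fleet South's profit: π = x_{South}(333 − (x_{South} + x_{West})) − 78x_{South} − 1.5x_{South}².
∂π/∂x_{South} = 255 − 5x_{South} − x_{West} = 0, so x_{South} = 51 − 0.2x_{West}.
Setting x_{South} = x_{West} in the reaction function: x_{South} = 51 − 0.2x_{South}, so x_{South} = 51 / 1.2 = 42.5.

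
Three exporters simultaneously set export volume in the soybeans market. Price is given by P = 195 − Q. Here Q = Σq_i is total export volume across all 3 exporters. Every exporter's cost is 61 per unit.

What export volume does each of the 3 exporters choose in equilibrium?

33.5

A representative exporter's profit is π_i = q_i(195 − Q) − 61q_i, with Q = q_i + Σ_{j≠i} q_j.
First-order condition: 134 − 2q_i − Σ_{j≠i} q_j = 0.
Imposing symmetry (q_j = q for all j) turns Σ_{j≠i} q_j into 2q, so 134 = 4q and q = 33.5.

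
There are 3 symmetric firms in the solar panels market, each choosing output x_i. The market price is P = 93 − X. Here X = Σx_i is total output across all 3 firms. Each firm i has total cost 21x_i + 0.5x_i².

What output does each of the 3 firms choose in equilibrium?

14.4

A representative firm's profit is π_i = x_i(93 − X) − 21x_i − 0.5x_i², with X = x_i + Σ_{j≠i} x_j.
First-order condition: 72 − 3x_i − Σ_{j≠i} x_j = 0.
Imposing symmetry (x_j = x for all j) turns Σ_{j≠i} x_j into 2x, so 72 = 5x and x = 14.4.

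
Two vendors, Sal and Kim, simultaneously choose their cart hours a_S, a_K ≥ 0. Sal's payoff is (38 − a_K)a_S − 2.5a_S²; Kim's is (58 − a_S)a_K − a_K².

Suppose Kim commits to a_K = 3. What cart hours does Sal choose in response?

7

Expanding Sal's payoff: 38a_S − a_Ka_S − 2.5a_S².
∂π/∂a_S = 38 − a_K − 5a_S = 0, so a_S = 7.6 − 0.2a_K.
At a_K = 3: a_S = 7.6 − 0.2·3 = 7.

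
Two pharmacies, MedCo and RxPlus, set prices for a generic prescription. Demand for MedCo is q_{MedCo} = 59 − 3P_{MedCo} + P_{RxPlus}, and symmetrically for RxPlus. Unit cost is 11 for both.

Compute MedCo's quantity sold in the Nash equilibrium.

22.2

MedCo's profit: π = (P_{MedCo} − 11)(59 − 3P_{MedCo} + P_{RxPlus}).
∂π/∂P_{MedCo} = 92 − 6P_{MedCo} + P_{RxPlus} = 0 ⇒ P_{MedCo} = 46/3 + (1/6)P_{RxPlus}.
The game is symmetric, so in equilibrium P_{RxPlus} = P_{MedCo}: the reaction function gives (5/6)P_{MedCo} = 46/3, hence P_{MedCo} = 18.4.
q_{MedCo} = 59 − 3·18.4 + 18.4 = 22.2.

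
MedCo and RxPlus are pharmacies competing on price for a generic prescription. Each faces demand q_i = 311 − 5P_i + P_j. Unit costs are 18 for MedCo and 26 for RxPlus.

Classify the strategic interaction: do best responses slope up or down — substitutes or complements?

MedCo's profit: π = (P_{MedCo} − 18)(311 − 5P_{MedCo} + P_{RxPlus}).
∂π/∂P_{MedCo} = 401 − 10P_{MedCo} + P_{RxPlus} = 0 ⇒ P_{MedCo} = 40.1 + 0.1P_{RxPlus}.
The best-response slope dP_{MedCo}/dP_{RxPlus} = 0.1 > 0: the reaction function is upward-sloping, so the choices are strategic complements.

strategic complements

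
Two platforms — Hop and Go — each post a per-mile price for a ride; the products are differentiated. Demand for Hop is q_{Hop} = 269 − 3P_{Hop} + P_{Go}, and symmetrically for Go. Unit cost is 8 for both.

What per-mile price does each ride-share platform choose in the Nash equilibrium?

58.6

Hop's profit: π = (P_{Hop} − 8)(269 − 3P_{Hop} + P_{Go}).
∂π/∂P_{Hop} = 293 − 6P_{Hop} + P_{Go} = 0 ⇒ P_{Hop} = 293/6 + (1/6)P_{Go}.
The game is symmetric, so in equilibrium P_{Go} = P_{Hop}: the reaction function gives (5/6)P_{Hop} = 293/6, hence P_{Hop} = 58.6.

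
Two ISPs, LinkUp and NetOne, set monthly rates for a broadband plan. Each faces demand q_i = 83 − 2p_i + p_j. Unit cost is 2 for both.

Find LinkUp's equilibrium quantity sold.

LinkUp's profit: π = (p_{LinkUp} − 2)(83 − 2p_{LinkUp} + p_{NetOne}).
∂π/∂p_{LinkUp} = 87 − 4p_{LinkUp} + p_{NetOne} = 0 ⇒ p_{LinkUp} = 21.75 + 0.25p_{NetOne}.
The game is symmetric, so in equilibrium p_{NetOne} = p_{LinkUp}: the reaction function gives 0.75p_{LinkUp} = 21.75, hence p_{LinkUp} = 29.
q_{LinkUp} = 83 − 2·29 + 29 = 54.

54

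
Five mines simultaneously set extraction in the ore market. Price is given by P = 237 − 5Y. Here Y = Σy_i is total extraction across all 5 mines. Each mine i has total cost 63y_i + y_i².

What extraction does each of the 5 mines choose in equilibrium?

A representative mine's profit is π_i = y_i(237 − 5Y) − 63y_i − y_i², with Y = y_i + Σ_{j≠i} y_j.
First-order condition: 174 − 12y_i − 5Σ_{j≠i} y_j = 0.
Imposing symmetry (y_j = y for all j) turns Σ_{j≠i} y_j into 4y, so 174 = 32y and y = 5.4375.

5.4375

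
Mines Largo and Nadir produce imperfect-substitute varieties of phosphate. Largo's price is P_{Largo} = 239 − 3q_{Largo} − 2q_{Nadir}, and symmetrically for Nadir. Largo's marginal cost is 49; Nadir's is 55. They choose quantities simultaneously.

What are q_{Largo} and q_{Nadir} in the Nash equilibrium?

24.125, 22.625

Mine Largo's profit: π = q_{Largo}(239 − 3q_{Largo} − 2q_{Nadir}) − 49q_{Largo}.
∂π/∂q_{Largo} = 190 − 6q_{Largo} − 2q_{Nadir} = 0 ⇒ q_{Largo} = 95/3 − (1/3)q_{Nadir}.
Similarly q_{Nadir} = 92/3 − (1/3)q_{Largo}.
Solving the two reaction functions simultaneously: (1 − (−1/3)(−1/3))q_{Largo} = 95/3 − (1/3)·(92/3), so (8/9)q_{Largo} = 193/9 and q_{Largo} = 24.125.
Then q_{Nadir} = 92/3 − (1/3)·24.125 = 22.625.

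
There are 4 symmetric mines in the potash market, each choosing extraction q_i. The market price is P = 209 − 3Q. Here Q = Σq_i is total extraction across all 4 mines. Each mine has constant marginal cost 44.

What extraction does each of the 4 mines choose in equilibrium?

11

A representative mine's profit is π_i = q_i(209 − 3Q) − 44q_i, with Q = q_i + Σ_{j≠i} q_j.
First-order condition: 165 − 6q_i − 3Σ_{j≠i} q_j = 0.
Imposing symmetry (q_j = q for all j) turns Σ_{j≠i} q_j into 3q, so 165 = 15q and q = 11.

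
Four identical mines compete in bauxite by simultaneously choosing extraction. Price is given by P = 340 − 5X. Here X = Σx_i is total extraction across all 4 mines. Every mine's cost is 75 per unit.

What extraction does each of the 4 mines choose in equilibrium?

A representative mine's profit is π_i = x_i(340 − 5X) − 75x_i, with X = x_i + Σ_{j≠i} x_j.
First-order condition: 265 − 10x_i − 5Σ_{j≠i} x_j = 0.
Imposing symmetry (x_j = x for all j) turns Σ_{j≠i} x_j into 3x, so 265 = 25x and x = 10.6.

10.6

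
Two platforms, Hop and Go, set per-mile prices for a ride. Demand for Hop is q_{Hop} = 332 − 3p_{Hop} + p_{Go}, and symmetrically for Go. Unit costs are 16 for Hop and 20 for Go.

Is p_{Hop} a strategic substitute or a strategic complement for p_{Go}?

Hop's profit: π = (p_{Hop} − 16)(332 − 3p_{Hop} + p_{Go}).
∂π/∂p_{Hop} = 380 − 6p_{Hop} + p_{Go} = 0 ⇒ p_{Hop} = 190/3 + (1/6)p_{Go}.
The best-response slope dp_{Hop}/dp_{Go} = 1/6 > 0: the reaction function is upward-sloping, so the choices are strategic complements.

strategic complements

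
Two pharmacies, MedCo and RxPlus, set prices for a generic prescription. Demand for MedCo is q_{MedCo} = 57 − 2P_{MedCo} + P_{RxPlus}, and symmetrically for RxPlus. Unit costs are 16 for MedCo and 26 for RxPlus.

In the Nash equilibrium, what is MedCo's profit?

MedCo's profit: π = (P_{MedCo} − 16)(57 − 2P_{MedCo} + P_{RxPlus}).
∂π/∂P_{MedCo} = 89 − 4P_{MedCo} + P_{RxPlus} = 0 ⇒ P_{MedCo} = 22.25 + 0.25P_{RxPlus}.
Similarly P_{RxPlus} = 27.25 + 0.25P_{MedCo}.
Substituting the second reaction function into the first: P_{MedCo} = 22.25 + 0.25(27.25 + 0.25P_{MedCo}), which gives 0.9375P_{MedCo} = 29.0625 ⇒ P_{MedCo} = 31.
Then P_{RxPlus} = 27.25 + 0.25·31 = 35.
q_{MedCo} = 57 − 2·31 + 35 = 30.
Profit = (31 − 16)·30 = 450.

450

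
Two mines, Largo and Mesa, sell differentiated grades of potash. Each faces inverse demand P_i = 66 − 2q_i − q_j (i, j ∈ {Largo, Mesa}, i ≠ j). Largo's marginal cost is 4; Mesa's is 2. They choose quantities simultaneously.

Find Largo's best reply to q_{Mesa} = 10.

13

Mine Largo's profit: π = q_{Largo}(66 − 2q_{Largo} − q_{Mesa}) − 4q_{Largo}.
∂π/∂q_{Largo} = 62 − 4q_{Largo} − q_{Mesa} = 0 ⇒ q_{Largo} = 15.5 − 0.25q_{Mesa}.
At q_{Mesa} = 10: q_{Largo} = 15.5 − 0.25·10 = 13.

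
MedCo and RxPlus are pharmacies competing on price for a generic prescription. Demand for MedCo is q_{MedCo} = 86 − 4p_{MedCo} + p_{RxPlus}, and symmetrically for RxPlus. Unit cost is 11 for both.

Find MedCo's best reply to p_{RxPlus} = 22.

19

MedCo's profit: π = (p_{MedCo} − 11)(86 − 4p_{MedCo} + p_{RxPlus}).
∂π/∂p_{MedCo} = 130 − 8p_{MedCo} + p_{RxPlus} = 0 ⇒ p_{MedCo} = 16.25 + 0.125p_{RxPlus}.
At p_{RxPlus} = 22: p_{MedCo} = 16.25 + 0.125·22 = 19.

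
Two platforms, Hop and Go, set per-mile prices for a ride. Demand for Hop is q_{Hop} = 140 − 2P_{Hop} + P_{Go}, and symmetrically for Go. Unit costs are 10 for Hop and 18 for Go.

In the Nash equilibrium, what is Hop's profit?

Hop's profit: π = (P_{Hop} − 10)(140 − 2P_{Hop} + P_{Go}).
∂π/∂P_{Hop} = 160 − 4P_{Hop} + P_{Go} = 0 ⇒ P_{Hop} = 40 + 0.25P_{Go}.
Similarly P_{Go} = 44 + 0.25P_{Hop}.
Substituting the second reaction function into the first: P_{Hop} = 40 + 0.25(44 + 0.25P_{Hop}), which gives 0.9375P_{Hop} = 51 ⇒ P_{Hop} = 54.4.
Then P_{Go} = 44 + 0.25·54.4 = 57.6.
q_{Hop} = 140 − 2·54.4 + 57.6 = 88.8.
Profit = (54.4 − 10)·88.8 = 3942.72.

3942.72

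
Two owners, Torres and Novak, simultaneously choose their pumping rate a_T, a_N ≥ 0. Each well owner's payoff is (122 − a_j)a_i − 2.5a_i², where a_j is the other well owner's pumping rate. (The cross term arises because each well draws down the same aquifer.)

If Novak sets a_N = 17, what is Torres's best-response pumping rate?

21

Torres's payoff is (122 − a_N)a_T − 2.5a_T².
∂π/∂a_T = 122 − a_N − 5a_T = 0, so a_T = 24.4 − 0.2a_N.
At a_N = 17: a_T = 24.4 − 0.2·17 = 21.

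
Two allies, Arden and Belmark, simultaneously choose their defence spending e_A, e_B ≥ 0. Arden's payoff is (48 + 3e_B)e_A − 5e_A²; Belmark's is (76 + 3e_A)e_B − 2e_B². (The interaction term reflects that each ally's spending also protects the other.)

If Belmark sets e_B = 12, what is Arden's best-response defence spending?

8.4

Expanding Arden's payoff: 48e_A + 3e_Be_A − 5e_A².
∂π/∂e_A = 48 + 3e_B − 10e_A = 0, so e_A = 4.8 + 0.3e_B.
At e_B = 12: e_A = 4.8 + 0.3·12 = 8.4.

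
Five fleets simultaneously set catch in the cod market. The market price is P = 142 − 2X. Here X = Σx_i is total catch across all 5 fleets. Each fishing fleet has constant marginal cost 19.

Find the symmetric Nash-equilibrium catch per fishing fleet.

10.25

A representative fishing fleet's profit is π_i = x_i(142 − 2X) − 19x_i, with X = x_i + Σ_{j≠i} x_j.
First-order condition: 123 − 4x_i − 2Σ_{j≠i} x_j = 0.
Imposing symmetry (x_j = x for all j) turns Σ_{j≠i} x_j into 4x, so 123 = 12x and x = 10.25.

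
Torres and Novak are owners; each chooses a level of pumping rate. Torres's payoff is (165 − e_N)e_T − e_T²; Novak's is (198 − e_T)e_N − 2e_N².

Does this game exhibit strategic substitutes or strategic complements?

Expanding Torres's payoff: 165e_T − e_Ne_T − e_T².
∂π/∂e_T = 165 − e_N − 2e_T = 0, so e_T = 82.5 − 0.5e_N.
The best-response slope de_T/de_N = −0.5 < 0: the reaction function is downward-sloping, so the choices are strategic substitutes.

strategic substitutes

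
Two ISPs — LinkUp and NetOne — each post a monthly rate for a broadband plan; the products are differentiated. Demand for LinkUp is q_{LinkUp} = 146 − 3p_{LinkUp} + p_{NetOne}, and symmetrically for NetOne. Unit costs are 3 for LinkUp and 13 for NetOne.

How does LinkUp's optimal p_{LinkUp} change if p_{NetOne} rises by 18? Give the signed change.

LinkUp's profit: π = (p_{LinkUp} − 3)(146 − 3p_{LinkUp} + p_{NetOne}).
∂π/∂p_{LinkUp} = 155 − 6p_{LinkUp} + p_{NetOne} = 0 ⇒ p_{LinkUp} = 155/6 + (1/6)p_{NetOne}.
The reaction-function slope is 1/6, so an 18-unit rise in p_{NetOne} moves p_{LinkUp} by 1/6 × 18 = 3. LinkUp's best response rises — the actions are strategic complements.

3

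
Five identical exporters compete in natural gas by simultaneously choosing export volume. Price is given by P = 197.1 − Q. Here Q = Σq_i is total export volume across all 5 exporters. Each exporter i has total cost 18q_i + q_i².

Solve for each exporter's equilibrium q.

22.3875

A representative exporter's profit is π_i = q_i(197.1 − Q) − 18q_i − q_i², with Q = q_i + Σ_{j≠i} q_j.
First-order condition: 179.1 − 4q_i − Σ_{j≠i} q_j = 0.
Imposing symmetry (q_j = q for all j) turns Σ_{j≠i} q_j into 4q, so 179.1 = 8q and q = 22.3875.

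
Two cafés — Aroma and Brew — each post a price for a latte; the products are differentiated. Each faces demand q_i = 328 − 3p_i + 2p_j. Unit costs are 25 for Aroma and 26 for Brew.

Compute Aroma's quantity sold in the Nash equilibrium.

227.8125

Aroma's profit: π = (p_{Aroma} − 25)(328 − 3p_{Aroma} + 2p_{Brew}).
∂π/∂p_{Aroma} = 403 − 6p_{Aroma} + 2p_{Brew} = 0 ⇒ p_{Aroma} = 403/6 + (1/3)p_{Brew}.
Similarly p_{Brew} = 203/3 + (1/3)p_{Aroma}.
Plugging p_{Brew} into Aroma's best response: p_{Aroma} = 403/6 + (1/3)(203/3 + (1/3)p_{Aroma}) ⇒ (8/9)p_{Aroma} = 1615/18, so p_{Aroma} = 100.9375.
Then p_{Brew} = 203/3 + (1/3)·100.9375 = 101.3125.
q_{Aroma} = 328 − 3·100.9375 + 2·101.3125 = 227.8125.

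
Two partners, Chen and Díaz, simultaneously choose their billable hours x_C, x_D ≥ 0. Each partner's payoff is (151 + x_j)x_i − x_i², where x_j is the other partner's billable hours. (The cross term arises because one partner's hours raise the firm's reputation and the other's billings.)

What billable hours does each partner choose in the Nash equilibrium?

151

Chen's payoff is (151 + x_D)x_C − x_C².
∂π/∂x_C = 151 + x_D − 2x_C = 0, so x_C = 75.5 + 0.5x_D.
Setting x_C = x_D in the reaction function: x_C = 75.5 + 0.5x_C, so x_C = 75.5 / 0.5 = 151.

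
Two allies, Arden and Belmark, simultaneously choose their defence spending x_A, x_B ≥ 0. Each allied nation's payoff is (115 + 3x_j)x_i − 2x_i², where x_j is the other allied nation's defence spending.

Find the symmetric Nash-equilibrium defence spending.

Arden's payoff is (115 + 3x_B)x_A − 2x_A².
∂π/∂x_A = 115 + 3x_B − 4x_A = 0, so x_A = 28.75 + 0.75x_B.
Setting x_A = x_B in the reaction function: x_A = 28.75 + 0.75x_A, so x_A = 28.75 / 0.25 = 115.

115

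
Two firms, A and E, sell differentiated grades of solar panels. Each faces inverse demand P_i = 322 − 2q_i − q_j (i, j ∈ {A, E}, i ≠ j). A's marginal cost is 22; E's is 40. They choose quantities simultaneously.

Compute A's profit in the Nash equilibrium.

7490.88

Firm A's profit: π = q_A(322 − 2q_A − q_E) − 22q_A.
∂π/∂q_A = 300 − 4q_A − q_E = 0 ⇒ q_A = 75 − 0.25q_E.
Similarly q_E = 70.5 − 0.25q_A.
Plugging q_E into A's best response: q_A = 75 − 0.25(70.5 − 0.25q_A) ⇒ 0.9375q_A = 57.375, so q_A = 61.2.
Then q_E = 70.5 − 0.25·61.2 = 55.2.
P_A = 322 − 2·61.2 − 55.2 = 144.4.
Profit = (144.4 − 22)·61.2 = 7490.88.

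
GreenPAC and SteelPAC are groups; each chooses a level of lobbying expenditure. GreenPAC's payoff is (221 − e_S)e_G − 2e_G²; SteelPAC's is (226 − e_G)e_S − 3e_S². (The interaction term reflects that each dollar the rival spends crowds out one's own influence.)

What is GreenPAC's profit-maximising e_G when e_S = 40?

45.25

Expanding GreenPAC's payoff: 221e_G − e_Se_G − 2e_G².
∂π/∂e_G = 221 − e_S − 4e_G = 0, so e_G = 55.25 − 0.25e_S.
At e_S = 40: e_G = 55.25 − 0.25·40 = 45.25.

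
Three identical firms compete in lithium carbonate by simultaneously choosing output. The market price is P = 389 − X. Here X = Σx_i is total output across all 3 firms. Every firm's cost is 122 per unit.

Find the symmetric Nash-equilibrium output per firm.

A representative firm's profit is π_i = x_i(389 − X) − 122x_i, with X = x_i + Σ_{j≠i} x_j.
First-order condition: 267 − 2x_i − Σ_{j≠i} x_j = 0.
In a symmetric equilibrium every firm chooses the same x, so Σ_{j≠i} x_j = 2x. The condition becomes 267 − 4x = 0, giving x = 267/4 = 66.75.

66.75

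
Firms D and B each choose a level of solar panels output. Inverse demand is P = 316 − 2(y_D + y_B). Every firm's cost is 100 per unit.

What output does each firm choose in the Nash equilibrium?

Firm D's profit: π = y_D(316 − 2(y_D + y_B)) − 100y_D.
∂π/∂y_D = 216 − 4y_D − 2y_B = 0, so y_D = 54 − 0.5y_B.
The game is symmetric, so in equilibrium y_B = y_D: the reaction function gives 1.5y_D = 54, hence y_D = 36.

36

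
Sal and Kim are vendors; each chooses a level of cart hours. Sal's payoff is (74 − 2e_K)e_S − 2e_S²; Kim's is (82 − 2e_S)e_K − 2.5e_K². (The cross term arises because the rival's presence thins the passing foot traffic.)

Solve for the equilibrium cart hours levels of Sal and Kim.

12.875, 11.25

Expanding Sal's payoff: 74e_S − 2e_Ke_S − 2e_S².
∂π/∂e_S = 74 − 2e_K − 4e_S = 0, so e_S = 18.5 − 0.5e_K.
Likewise for Kim: e_K = 16.4 − 0.4e_S.
Plugging e_K into Sal's best response: e_S = 18.5 − 0.5(16.4 − 0.4e_S) ⇒ 0.8e_S = 10.3, so e_S = 12.875.
Then e_K = 16.4 − 0.4·12.875 = 11.25.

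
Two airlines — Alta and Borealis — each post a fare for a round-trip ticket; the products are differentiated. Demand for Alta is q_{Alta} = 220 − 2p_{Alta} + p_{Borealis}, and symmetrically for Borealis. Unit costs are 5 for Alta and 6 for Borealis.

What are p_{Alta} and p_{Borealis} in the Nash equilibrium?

Alta's profit: π = (p_{Alta} − 5)(220 − 2p_{Alta} + p_{Borealis}).
∂π/∂p_{Alta} = 230 − 4p_{Alta} + p_{Borealis} = 0 ⇒ p_{Alta} = 57.5 + 0.25p_{Borealis}.
Similarly p_{Borealis} = 58 + 0.25p_{Alta}.
Solving the two reaction functions simultaneously: (1 − (0.25)(0.25))p_{Alta} = 57.5 + 0.25·58, so 0.9375p_{Alta} = 72 and p_{Alta} = 76.8.
Then p_{Borealis} = 58 + 0.25·76.8 = 77.2.

76.8, 77.2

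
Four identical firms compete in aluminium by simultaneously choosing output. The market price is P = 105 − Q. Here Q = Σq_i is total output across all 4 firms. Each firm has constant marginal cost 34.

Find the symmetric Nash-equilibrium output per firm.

14.2

A representative firm's profit is π_i = q_i(105 − Q) − 34q_i, with Q = q_i + Σ_{j≠i} q_j.
First-order condition: 71 − 2q_i − Σ_{j≠i} q_j = 0.
In a symmetric equilibrium every firm chooses the same q, so Σ_{j≠i} q_j = 3q. The condition becomes 71 − 5q = 0, giving q = 71/5 = 14.2.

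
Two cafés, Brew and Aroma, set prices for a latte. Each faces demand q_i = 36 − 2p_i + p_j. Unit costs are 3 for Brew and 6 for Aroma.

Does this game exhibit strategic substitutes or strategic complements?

strategic complements

Brew's profit: π = (p_{Brew} − 3)(36 − 2p_{Brew} + p_{Aroma}).
∂π/∂p_{Brew} = 42 − 4p_{Brew} + p_{Aroma} = 0 ⇒ p_{Brew} = 10.5 + 0.25p_{Aroma}.
The best-response slope dp_{Brew}/dp_{Aroma} = 0.25 > 0: the reaction function is upward-sloping, so the choices are strategic complements.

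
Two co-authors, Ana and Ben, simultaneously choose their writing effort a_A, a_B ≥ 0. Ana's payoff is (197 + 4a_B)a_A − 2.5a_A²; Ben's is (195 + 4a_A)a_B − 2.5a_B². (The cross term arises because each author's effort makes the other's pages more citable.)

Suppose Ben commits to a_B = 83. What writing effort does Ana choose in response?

Expanding Ana's payoff: 197a_A + 4a_Ba_A − 2.5a_A².
∂π/∂a_A = 197 + 4a_B − 5a_A = 0, so a_A = 39.4 + 0.8a_B.
At a_B = 83: a_A = 39.4 + 0.8·83 = 105.8.

105.8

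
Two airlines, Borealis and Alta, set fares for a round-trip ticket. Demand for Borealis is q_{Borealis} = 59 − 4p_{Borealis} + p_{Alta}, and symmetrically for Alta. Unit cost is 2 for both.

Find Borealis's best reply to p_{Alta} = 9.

Borealis's profit: π = (p_{Borealis} − 2)(59 − 4p_{Borealis} + p_{Alta}).
∂π/∂p_{Borealis} = 67 − 8p_{Borealis} + p_{Alta} = 0 ⇒ p_{Borealis} = 8.375 + 0.125p_{Alta}.
At p_{Alta} = 9: p_{Borealis} = 8.375 + 0.125·9 = 9.5.

9.5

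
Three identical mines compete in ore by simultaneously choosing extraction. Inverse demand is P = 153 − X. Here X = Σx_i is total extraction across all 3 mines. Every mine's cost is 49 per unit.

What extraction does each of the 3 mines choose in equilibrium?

A representative mine's profit is π_i = x_i(153 − X) − 49x_i, with X = x_i + Σ_{j≠i} x_j.
First-order condition: 104 − 2x_i − Σ_{j≠i} x_j = 0.
With identical mines, set every x_j = x: then 104 − 2x − 2x = 0, i.e. x = 104/4 = 26.

26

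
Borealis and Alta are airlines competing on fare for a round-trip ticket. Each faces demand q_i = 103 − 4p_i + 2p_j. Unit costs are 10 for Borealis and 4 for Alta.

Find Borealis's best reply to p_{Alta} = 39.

Borealis's profit: π = (p_{Borealis} − 10)(103 − 4p_{Borealis} + 2p_{Alta}).
∂π/∂p_{Borealis} = 143 − 8p_{Borealis} + 2p_{Alta} = 0 ⇒ p_{Borealis} = 17.875 + 0.25p_{Alta}.
At p_{Alta} = 39: p_{Borealis} = 17.875 + 0.25·39 = 27.625.

27.625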